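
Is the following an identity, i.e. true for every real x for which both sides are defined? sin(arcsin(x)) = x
Claim: sin(arcsin(x)) = x.
Reasoning: For -1 ≤ x ≤ 1 (where arcsin is defined), arcsin(x) is by definition an angle whose sine equals x. Taking the sine of that angle returns x. (Note the other order, arcsin(sin x) = x, is NOT an identity.)
So the two sides agree for every real x for which both sides are defined.

Conclusion: Yes, this is an identity.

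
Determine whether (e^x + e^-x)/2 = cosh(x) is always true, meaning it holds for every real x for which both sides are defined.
Yes, this is an identity.

Claim: (e^x + e^-x)/2 = cosh(x).
Reasoning: This is exactly the definition of the hyperbolic cosine: cosh(x) := (e^x + e^-x)/2.
So the two sides agree for every real x for which both sides are defined.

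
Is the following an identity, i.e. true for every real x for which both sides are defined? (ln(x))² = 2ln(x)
No, this is NOT an identity.

Claim: (ln(x))² = 2ln(x).
Test a specific point where both sides are defined: x = 3.
LHS = (ln(x))² ≈ 1.2069
RHS = 2ln(x) ≈ 2.1972
Since 1.2069 ≠ 2.1972, the equation fails at this point, so it cannot hold for every real x for which both sides are defined.
2ln(x) equals ln(x²), which is not the same as (ln x)².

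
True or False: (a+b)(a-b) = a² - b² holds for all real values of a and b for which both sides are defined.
Claim: (a+b)(a-b) = a² - b².
Reasoning: Expand: (a+b)(a-b) = a² - ab + ba - b² = a² - b² (the cross terms cancel).
So the two sides agree for all real values of a and b for which both sides are defined.

Conclusion: True.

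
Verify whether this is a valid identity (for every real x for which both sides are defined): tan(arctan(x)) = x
Yes, this is an identity.

Claim: tan(arctan(x)) = x.
Reasoning: For every real x, arctan(x) is by definition the angle in (-π/2, π/2) whose tangent equals x. Taking the tangent of that angle returns x.
So the two sides agree for every real x for which both sides are defined.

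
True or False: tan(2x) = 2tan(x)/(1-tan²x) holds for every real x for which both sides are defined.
Claim: tan(2x) = 2tan(x)/(1-tan²x).
Reasoning: tan(2x) = sin(2x)/cos(2x) = 2sin(x)cos(x) / (cos²x - sin²x). Divide numerator and denominator by cos²x: 2tan(x) / (1 - tan²x).
So the two sides agree for every real x for which both sides are defined.

Conclusion: True.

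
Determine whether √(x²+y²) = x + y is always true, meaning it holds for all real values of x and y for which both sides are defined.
No, this is NOT an identity.

Claim: √(x²+y²) = x + y.
Test a specific point where both sides are defined: x = -3, y = 2.
LHS = √(x²+y²) ≈ 3.6056
RHS = x + y ≈ -1.0000
Since 3.6056 ≠ -1.0000, the equation fails at this point, so it cannot hold for all real values of x and y for which both sides are defined.
(x+y)² = x² + 2xy + y², not x² + y², so the square root does not split this way.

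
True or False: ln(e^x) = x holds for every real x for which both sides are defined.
Claim: ln(e^x) = x.
Reasoning: ln is the inverse of the exponential: ln(e^x) asks for the exponent p with e^p = e^x, and since e^p is one-to-one that exponent is p = x.
So the two sides agree for every real x for which both sides are defined.

Conclusion: True.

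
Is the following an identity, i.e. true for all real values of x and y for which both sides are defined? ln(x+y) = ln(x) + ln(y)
No, this is NOT an identity.

Claim: ln(x+y) = ln(x) + ln(y).
Test a specific point where both sides are defined: x = 1/2, y = 1/2.
LHS = ln(x+y) ≈ 0.0000
RHS = ln(x) + ln(y) ≈ -1.3863
Since 0.0000 ≠ -1.3863, the equation fails at this point, so it cannot hold for all real values of x and y for which both sides are defined.
ln(x) + ln(y) = ln(xy), not ln(x+y).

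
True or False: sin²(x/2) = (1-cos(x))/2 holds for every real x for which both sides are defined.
Claim: sin²(x/2) = (1-cos(x))/2.
Reasoning: Use cos(2θ) = 1 - 2sin²θ with θ = x/2: cos(x) = 1 - 2sin²(x/2). Solving for sin²(x/2) gives (1 - cos(x))/2.
So the two sides agree for every real x for which both sides are defined.

Conclusion: True.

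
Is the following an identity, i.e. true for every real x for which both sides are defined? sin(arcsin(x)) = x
Claim: sin(arcsin(x)) = x.
Reasoning: For -1 ≤ x ≤ 1 (where arcsin is defined), arcsin(x) is by definition an angle whose sine equals x. Taking the sine of that angle returns x. (Note the other order, arcsin(sin x) = x, is NOT an identity.)
So the two sides agree for every real x for which both sides are defined.

Conclusion: Yes, this is an identity.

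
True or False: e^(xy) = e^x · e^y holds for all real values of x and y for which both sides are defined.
False.

Claim: e^(xy) = e^x · e^y.
Test a specific point where both sides are defined: x = 1, y = -2.
LHS = e^(xy) ≈ 0.1353
RHS = e^x · e^y ≈ 0.3679
Since 0.1353 ≠ 0.3679, the equation fails at this point, so it cannot hold for all real values of x and y for which both sides are defined.
e^x · e^y = e^(x+y), not e^(xy).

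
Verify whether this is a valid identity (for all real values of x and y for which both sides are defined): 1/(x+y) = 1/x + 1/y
No, this is NOT an identity.

Claim: 1/(x+y) = 1/x + 1/y.
Test a specific point where both sides are defined: x = -3, y = 4.
LHS = 1/(x+y) ≈ 1.0000
RHS = 1/x + 1/y ≈ -0.0833
Since 1.0000 ≠ -0.0833, the equation fails at this point, so it cannot hold for all real values of x and y for which both sides are defined.
1/x + 1/y = (x+y)/(xy), which is not 1/(x+y).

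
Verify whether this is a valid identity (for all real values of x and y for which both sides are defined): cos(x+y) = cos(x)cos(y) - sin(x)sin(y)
Yes, this is an identity.

Claim: cos(x+y) = cos(x)cos(y) - sin(x)sin(y).
Reasoning: By Euler's formula e^(i(x+y)) = e^(ix)·e^(iy) = (cos x + i·sin x)(cos y + i·sin y). The real part of the left side is cos(x+y); the real part of the product is cos(x)cos(y) - sin(x)sin(y) (since i·i = -1).
So the two sides agree for all real values of x and y for which both sides are defined.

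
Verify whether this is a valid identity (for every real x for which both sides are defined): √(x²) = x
No, this is NOT an identity.

Claim: √(x²) = x.
Test a specific point where both sides are defined: x = -2.
LHS = √(x²) ≈ 2.0000
RHS = x ≈ -2.0000
Since 2.0000 ≠ -2.0000, the equation fails at this point, so it cannot hold for every real x for which both sides are defined.
√(x²) = |x|, which differs from x whenever x < 0 (both sides are defined for every real x).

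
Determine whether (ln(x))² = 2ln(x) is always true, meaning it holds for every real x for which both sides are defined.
Claim: (ln(x))² = 2ln(x).
Test a specific point where both sides are defined: x = 3/2.
LHS = (ln(x))² ≈ 0.1644
RHS = 2ln(x) ≈ 0.8109
Since 0.1644 ≠ 0.8109, the equation fails at this point, so it cannot hold for every real x for which both sides are defined.
2ln(x) equals ln(x²), which is not the same as (ln x)².

Conclusion: No, this is NOT an identity.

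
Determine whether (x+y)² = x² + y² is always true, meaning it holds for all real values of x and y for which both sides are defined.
Claim: (x+y)² = x² + y².
Test a specific point where both sides are defined: x = -1, y = 2.
LHS = (x+y)² ≈ 1.0000
RHS = x² + y² ≈ 5.0000
Since 1.0000 ≠ 5.0000, the equation fails at this point, so it cannot hold for all real values of x and y for which both sides are defined.
The correct expansion is (x+y)² = x² + 2xy + y²; the cross term 2xy is missing.

Conclusion: No, this is NOT an identity.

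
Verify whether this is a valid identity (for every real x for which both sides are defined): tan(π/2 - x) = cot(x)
Yes, this is an identity.

Claim: tan(π/2 - x) = cot(x).
Reasoning: tan(π/2 - x) = sin(π/2 - x)/cos(π/2 - x) = cos(x)/sin(x) = cot(x), using the cofunction identities sin(π/2 - x) = cos(x) and cos(π/2 - x) = sin(x).
So the two sides agree for every real x for which both sides are defined.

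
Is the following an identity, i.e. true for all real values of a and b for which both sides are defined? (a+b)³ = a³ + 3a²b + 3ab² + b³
Yes, this is an identity.

Claim: (a+b)³ = a³ + 3a²b + 3ab² + b³.
Reasoning: (a+b)³ = (a+b)(a+b)² = (a+b)(a² + 2ab + b²) = a³ + 2a²b + ab² + a²b + 2ab² + b³ = a³ + 3a²b + 3ab² + b³.
So the two sides agree for all real values of a and b for which both sides are defined.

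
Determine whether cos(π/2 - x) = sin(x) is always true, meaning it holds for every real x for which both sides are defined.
Yes, this is an identity.

Claim: cos(π/2 - x) = sin(x).
Reasoning: Use cos(u - v) = cos(u)cos(v) + sin(u)sin(v) with u = π/2, v = x: cos(π/2)cos(x) + sin(π/2)sin(x) = 0·cos(x) + 1·sin(x) = sin(x).
So the two sides agree for every real x for which both sides are defined.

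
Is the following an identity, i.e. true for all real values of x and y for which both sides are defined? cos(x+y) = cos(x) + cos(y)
No, this is NOT an identity.

Claim: cos(x+y) = cos(x) + cos(y).
Test a specific point where both sides are defined: x = -π/3, y = -π/2.
LHS = cos(x+y) ≈ -0.8660
RHS = cos(x) + cos(y) ≈ 0.5000
Since -0.8660 ≠ 0.5000, the equation fails at this point, so it cannot hold for all real values of x and y for which both sides are defined.
The correct expansion is cos(x+y) = cos(x)cos(y) - sin(x)sin(y); cosine is not additive.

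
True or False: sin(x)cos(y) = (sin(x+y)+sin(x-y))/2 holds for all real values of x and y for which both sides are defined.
Claim: sin(x)cos(y) = (sin(x+y)+sin(x-y))/2.
Reasoning: sin(x+y) = sin(x)cos(y) + cos(x)sin(y) and sin(x-y) = sin(x)cos(y) - cos(x)sin(y). Adding, sin(x+y) + sin(x-y) = 2sin(x)cos(y); divide by 2.
So the two sides agree for all real values of x and y for which both sides are defined.

Conclusion: True.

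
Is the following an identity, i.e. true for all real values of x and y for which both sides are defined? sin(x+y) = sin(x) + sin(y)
No, this is NOT an identity.

Claim: sin(x+y) = sin(x) + sin(y).
Test a specific point where both sides are defined: x = -π/2, y = π/3.
LHS = sin(x+y) ≈ -0.5000
RHS = sin(x) + sin(y) ≈ -0.1340
Since -0.5000 ≠ -0.1340, the equation fails at this point, so it cannot hold for all real values of x and y for which both sides are defined.
The correct expansion is sin(x+y) = sin(x)cos(y) + cos(x)sin(y); sine is not additive.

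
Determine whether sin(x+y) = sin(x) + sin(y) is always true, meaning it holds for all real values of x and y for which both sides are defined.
Claim: sin(x+y) = sin(x) + sin(y).
Test a specific point where both sides are defined: x = π/4, y = -π/3.
LHS = sin(x+y) ≈ -0.2588
RHS = sin(x) + sin(y) ≈ -0.1589
Since -0.2588 ≠ -0.1589, the equation fails at this point, so it cannot hold for all real values of x and y for which both sides are defined.
The correct expansion is sin(x+y) = sin(x)cos(y) + cos(x)sin(y); sine is not additive.

Conclusion: No, this is NOT an identity.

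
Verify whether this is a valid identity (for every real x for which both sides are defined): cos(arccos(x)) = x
Yes, this is an identity.

Claim: cos(arccos(x)) = x.
Reasoning: For -1 ≤ x ≤ 1 (where arccos is defined), arccos(x) is by definition an angle whose cosine equals x. Taking the cosine of that angle returns x. (Note the other order, arccos(cos x) = x, is NOT an identity.)
So the two sides agree for every real x for which both sides are defined.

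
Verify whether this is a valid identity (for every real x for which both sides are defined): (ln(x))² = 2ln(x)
No, this is NOT an identity.

Claim: (ln(x))² = 2ln(x).
Test a specific point where both sides are defined: x = 3/2.
LHS = (ln(x))² ≈ 0.1644
RHS = 2ln(x) ≈ 0.8109
Since 0.1644 ≠ 0.8109, the equation fails at this point, so it cannot hold for every real x for which both sides are defined.
2ln(x) equals ln(x²), which is not the same as (ln x)².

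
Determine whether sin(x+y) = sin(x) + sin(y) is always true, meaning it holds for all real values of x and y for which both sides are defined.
No, this is NOT an identity.

Claim: sin(x+y) = sin(x) + sin(y).
Test a specific point where both sides are defined: x = π, y = π/3.
LHS = sin(x+y) ≈ -0.8660
RHS = sin(x) + sin(y) ≈ 0.8660
Since -0.8660 ≠ 0.8660, the equation fails at this point, so it cannot hold for all real values of x and y for which both sides are defined.
The correct expansion is sin(x+y) = sin(x)cos(y) + cos(x)sin(y); sine is not additive.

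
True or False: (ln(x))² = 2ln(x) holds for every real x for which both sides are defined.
Claim: (ln(x))² = 2ln(x).
Test a specific point where both sides are defined: x = 5.
LHS = (ln(x))² ≈ 2.5903
RHS = 2ln(x) ≈ 3.2189
Since 2.5903 ≠ 3.2189, the equation fails at this point, so it cannot hold for every real x for which both sides are defined.
2ln(x) equals ln(x²), which is not the same as (ln x)².

Conclusion: False.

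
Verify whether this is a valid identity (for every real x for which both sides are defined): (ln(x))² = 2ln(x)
No, this is NOT an identity.

Claim: (ln(x))² = 2ln(x).
Test a specific point where both sides are defined: x = 3.
LHS = (ln(x))² ≈ 1.2069
RHS = 2ln(x) ≈ 2.1972
Since 1.2069 ≠ 2.1972, the equation fails at this point, so it cannot hold for every real x for which both sides are defined.
2ln(x) equals ln(x²), which is not the same as (ln x)².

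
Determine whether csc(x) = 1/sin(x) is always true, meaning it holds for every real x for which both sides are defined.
Yes, this is an identity.

Claim: csc(x) = 1/sin(x).
Reasoning: csc(x) is by definition the reciprocal of sin(x), wherever sin(x) ≠ 0.
So the two sides agree for every real x for which both sides are defined.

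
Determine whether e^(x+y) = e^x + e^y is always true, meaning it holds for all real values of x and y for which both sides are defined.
No, this is NOT an identity.

Claim: e^(x+y) = e^x + e^y.
Test a specific point where both sides are defined: x = 3, y = -2.
LHS = e^(x+y) ≈ 2.7183
RHS = e^x + e^y ≈ 20.2209
Since 2.7183 ≠ 20.2209, the equation fails at this point, so it cannot hold for all real values of x and y for which both sides are defined.
The correct rule is e^(x+y) = e^x · e^y (a product, not a sum).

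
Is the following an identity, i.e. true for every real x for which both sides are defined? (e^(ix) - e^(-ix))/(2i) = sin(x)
Claim: (e^(ix) - e^(-ix))/(2i) = sin(x).
Reasoning: By Euler's formula e^(ix) = cos(x) + i·sin(x) and e^(-ix) = cos(x) - i·sin(x). Subtracting cancels the cosine terms: e^(ix) - e^(-ix) = 2i·sin(x); divide by 2i.
So the two sides agree for every real x for which both sides are defined.

Conclusion: Yes, this is an identity.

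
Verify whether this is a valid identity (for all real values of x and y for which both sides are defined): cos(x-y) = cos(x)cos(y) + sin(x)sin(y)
Claim: cos(x-y) = cos(x)cos(y) + sin(x)sin(y).
Reasoning: Replace y by -y in cos(x+y) = cos(x)cos(y) - sin(x)sin(y) and use cos(-y) = cos(y), sin(-y) = -sin(y): cos(x-y) = cos(x)cos(y) + sin(x)sin(y).
So the two sides agree for all real values of x and y for which both sides are defined.

Conclusion: Yes, this is an identity.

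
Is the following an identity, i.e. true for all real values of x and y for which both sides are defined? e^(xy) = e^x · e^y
No, this is NOT an identity.

Claim: e^(xy) = e^x · e^y.
Test a specific point where both sides are defined: x = -3, y = -2.
LHS = e^(xy) ≈ 403.4288
RHS = e^x · e^y ≈ 0.0067
Since 403.4288 ≠ 0.0067, the equation fails at this point, so it cannot hold for all real values of x and y for which both sides are defined.
e^x · e^y = e^(x+y), not e^(xy).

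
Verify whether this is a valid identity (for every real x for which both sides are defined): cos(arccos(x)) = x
Yes, this is an identity.

Claim: cos(arccos(x)) = x.
Reasoning: For -1 ≤ x ≤ 1 (where arccos is defined), arccos(x) is by definition an angle whose cosine equals x. Taking the cosine of that angle returns x. (Note the other order, arccos(cos x) = x, is NOT an identity.)
So the two sides agree for every real x for which both sides are defined.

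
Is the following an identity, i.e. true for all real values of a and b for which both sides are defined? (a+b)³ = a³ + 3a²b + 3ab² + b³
Claim: (a+b)³ = a³ + 3a²b + 3ab² + b³.
Reasoning: (a+b)³ = (a+b)(a+b)² = (a+b)(a² + 2ab + b²) = a³ + 2a²b + ab² + a²b + 2ab² + b³ = a³ + 3a²b + 3ab² + b³.
So the two sides agree for all real values of a and b for which both sides are defined.

Conclusion: Yes, this is an identity.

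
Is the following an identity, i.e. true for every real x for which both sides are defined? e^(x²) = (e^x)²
No, this is NOT an identity.

Claim: e^(x²) = (e^x)².
Test a specific point where both sides are defined: x = -1.
LHS = e^(x²) ≈ 2.7183
RHS = (e^x)² ≈ 0.1353
Since 2.7183 ≠ 0.1353, the equation fails at this point, so it cannot hold for every real x for which both sides are defined.
(e^x)² = e^(2x), and 2x ≠ x² in general.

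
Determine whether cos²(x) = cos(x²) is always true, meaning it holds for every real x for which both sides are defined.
Claim: cos²(x) = cos(x²).
Test a specific point where both sides are defined: x = -π/2.
LHS = cos²(x) ≈ 0.0000
RHS = cos(x²) ≈ -0.7812
Since 0.0000 ≠ -0.7812, the equation fails at this point, so it cannot hold for every real x for which both sides are defined.
cos²(x) means (cos x)², squaring the output; cos(x²) squares the input. These are different functions.

Conclusion: No, this is NOT an identity.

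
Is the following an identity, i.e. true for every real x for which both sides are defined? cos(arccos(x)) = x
Claim: cos(arccos(x)) = x.
Reasoning: For -1 ≤ x ≤ 1 (where arccos is defined), arccos(x) is by definition an angle whose cosine equals x. Taking the cosine of that angle returns x. (Note the other order, arccos(cos x) = x, is NOT an identity.)
So the two sides agree for every real x for which both sides are defined.

Conclusion: Yes, this is an identity.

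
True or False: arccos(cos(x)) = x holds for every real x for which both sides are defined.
False.

Claim: arccos(cos(x)) = x.
Test a specific point where both sides are defined: x = -π/2.
LHS = arccos(cos(x)) ≈ 1.5708
RHS = x ≈ -1.5708
Since 1.5708 ≠ -1.5708, the equation fails at this point, so it cannot hold for every real x for which both sides are defined.
arccos only returns values in [0, π], so arccos(cos(x)) = x holds only for x in that interval, not for all real x.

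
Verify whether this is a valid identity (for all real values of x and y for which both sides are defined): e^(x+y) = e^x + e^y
No, this is NOT an identity.

Claim: e^(x+y) = e^x + e^y.
Test a specific point where both sides are defined: x = 5, y = 4.
LHS = e^(x+y) ≈ 8103.0839
RHS = e^x + e^y ≈ 203.0113
Since 8103.0839 ≠ 203.0113, the equation fails at this point, so it cannot hold for all real values of x and y for which both sides are defined.
The correct rule is e^(x+y) = e^x · e^y (a product, not a sum).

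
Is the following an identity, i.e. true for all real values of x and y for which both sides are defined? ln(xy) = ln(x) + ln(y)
Yes, this is an identity.

Claim: ln(xy) = ln(x) + ln(y).
Reasoning: Both sides are simultaneously defined only when x, y > 0. Write x = e^p, y = e^q (p = ln x, q = ln y). Then xy = e^p · e^q = e^(p+q), so ln(xy) = p + q = ln(x) + ln(y).
So the two sides agree for all real values of x and y for which both sides are defined.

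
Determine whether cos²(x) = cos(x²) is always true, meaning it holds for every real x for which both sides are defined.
Claim: cos²(x) = cos(x²).
Test a specific point where both sides are defined: x = π.
LHS = cos²(x) ≈ 1.0000
RHS = cos(x²) ≈ -0.9027
Since 1.0000 ≠ -0.9027, the equation fails at this point, so it cannot hold for every real x for which both sides are defined.
cos²(x) means (cos x)², squaring the output; cos(x²) squares the input. These are different functions.

Conclusion: No, this is NOT an identity.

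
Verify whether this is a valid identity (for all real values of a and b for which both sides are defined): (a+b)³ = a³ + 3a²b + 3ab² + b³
Yes, this is an identity.

Claim: (a+b)³ = a³ + 3a²b + 3ab² + b³.
Reasoning: (a+b)³ = (a+b)(a+b)² = (a+b)(a² + 2ab + b²) = a³ + 2a²b + ab² + a²b + 2ab² + b³ = a³ + 3a²b + 3ab² + b³.
So the two sides agree for all real values of a and b for which both sides are defined.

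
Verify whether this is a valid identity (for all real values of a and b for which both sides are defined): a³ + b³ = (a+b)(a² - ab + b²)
Yes, this is an identity.

Claim: a³ + b³ = (a+b)(a² - ab + b²).
Reasoning: Expand the right side: (a+b)(a² - ab + b²) = a³ - a²b + ab² + a²b - ab² + b³ = a³ + b³ (the middle terms cancel in pairs).
So the two sides agree for all real values of a and b for which both sides are defined.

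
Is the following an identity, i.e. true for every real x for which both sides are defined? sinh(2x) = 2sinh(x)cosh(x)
Claim: sinh(2x) = 2sinh(x)cosh(x).
Reasoning: 2sinh(x)cosh(x) = 2 · (e^x - e^-x)/2 · (e^x + e^-x)/2 = (e^(2x) - e^(-2x))/2 = sinh(2x).
So the two sides agree for every real x for which both sides are defined.

Conclusion: Yes, this is an identity.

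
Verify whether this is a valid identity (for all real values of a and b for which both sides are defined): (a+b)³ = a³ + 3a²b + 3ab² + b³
Yes, this is an identity.

Claim: (a+b)³ = a³ + 3a²b + 3ab² + b³.
Reasoning: (a+b)³ = (a+b)(a+b)² = (a+b)(a² + 2ab + b²) = a³ + 2a²b + ab² + a²b + 2ab² + b³ = a³ + 3a²b + 3ab² + b³.
So the two sides agree for all real values of a and b for which both sides are defined.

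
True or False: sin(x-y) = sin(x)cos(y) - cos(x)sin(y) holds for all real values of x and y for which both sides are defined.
True.

Claim: sin(x-y) = sin(x)cos(y) - cos(x)sin(y).
Reasoning: Replace y by -y in sin(x+y) = sin(x)cos(y) + cos(x)sin(y) and use cos(-y) = cos(y), sin(-y) = -sin(y): sin(x-y) = sin(x)cos(y) - cos(x)sin(y).
So the two sides agree for all real values of x and y for which both sides are defined.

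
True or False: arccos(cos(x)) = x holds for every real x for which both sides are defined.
Claim: arccos(cos(x)) = x.
Test a specific point where both sides are defined: x = -π/2.
LHS = arccos(cos(x)) ≈ 1.5708
RHS = x ≈ -1.5708
Since 1.5708 ≠ -1.5708, the equation fails at this point, so it cannot hold for every real x for which both sides are defined.
arccos only returns values in [0, π], so arccos(cos(x)) = x holds only for x in that interval, not for all real x.

Conclusion: False.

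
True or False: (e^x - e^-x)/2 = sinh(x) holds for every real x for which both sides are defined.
True.

Claim: (e^x - e^-x)/2 = sinh(x).
Reasoning: This is exactly the definition of the hyperbolic sine: sinh(x) := (e^x - e^-x)/2.
So the two sides agree for every real x for which both sides are defined.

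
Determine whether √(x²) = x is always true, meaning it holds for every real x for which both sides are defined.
Claim: √(x²) = x.
Test a specific point where both sides are defined: x = -3.
LHS = √(x²) ≈ 3.0000
RHS = x ≈ -3.0000
Since 3.0000 ≠ -3.0000, the equation fails at this point, so it cannot hold for every real x for which both sides are defined.
√(x²) = |x|, which differs from x whenever x < 0 (both sides are defined for every real x).

Conclusion: No, this is NOT an identity.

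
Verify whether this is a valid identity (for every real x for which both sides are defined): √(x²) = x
Claim: √(x²) = x.
Test a specific point where both sides are defined: x = -1.
LHS = √(x²) ≈ 1.0000
RHS = x ≈ -1.0000
Since 1.0000 ≠ -1.0000, the equation fails at this point, so it cannot hold for every real x for which both sides are defined.
√(x²) = |x|, which differs from x whenever x < 0 (both sides are defined for every real x).

Conclusion: No, this is NOT an identity.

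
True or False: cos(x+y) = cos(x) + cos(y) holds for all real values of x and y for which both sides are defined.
Claim: cos(x+y) = cos(x) + cos(y).
Test a specific point where both sides are defined: x = -π/4, y = -π/4.
LHS = cos(x+y) ≈ 0.0000
RHS = cos(x) + cos(y) ≈ 1.4142
Since 0.0000 ≠ 1.4142, the equation fails at this point, so it cannot hold for all real values of x and y for which both sides are defined.
The correct expansion is cos(x+y) = cos(x)cos(y) - sin(x)sin(y); cosine is not additive.

Conclusion: False.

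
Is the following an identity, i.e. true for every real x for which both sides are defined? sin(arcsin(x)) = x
Claim: sin(arcsin(x)) = x.
Reasoning: For -1 ≤ x ≤ 1 (where arcsin is defined), arcsin(x) is by definition an angle whose sine equals x. Taking the sine of that angle returns x. (Note the other order, arcsin(sin x) = x, is NOT an identity.)
So the two sides agree for every real x for which both sides are defined.

Conclusion: Yes, this is an identity.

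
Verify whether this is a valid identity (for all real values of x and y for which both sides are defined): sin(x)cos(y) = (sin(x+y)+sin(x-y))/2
Claim: sin(x)cos(y) = (sin(x+y)+sin(x-y))/2.
Reasoning: sin(x+y) = sin(x)cos(y) + cos(x)sin(y) and sin(x-y) = sin(x)cos(y) - cos(x)sin(y). Adding, sin(x+y) + sin(x-y) = 2sin(x)cos(y); divide by 2.
So the two sides agree for all real values of x and y for which both sides are defined.

Conclusion: Yes, this is an identity.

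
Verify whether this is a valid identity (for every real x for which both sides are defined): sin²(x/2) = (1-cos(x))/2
Claim: sin²(x/2) = (1-cos(x))/2.
Reasoning: Use cos(2θ) = 1 - 2sin²θ with θ = x/2: cos(x) = 1 - 2sin²(x/2). Solving for sin²(x/2) gives (1 - cos(x))/2.
So the two sides agree for every real x for which both sides are defined.

Conclusion: Yes, this is an identity.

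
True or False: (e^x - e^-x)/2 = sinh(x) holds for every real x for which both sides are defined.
Claim: (e^x - e^-x)/2 = sinh(x).
Reasoning: This is exactly the definition of the hyperbolic sine: sinh(x) := (e^x - e^-x)/2.
So the two sides agree for every real x for which both sides are defined.

Conclusion: True.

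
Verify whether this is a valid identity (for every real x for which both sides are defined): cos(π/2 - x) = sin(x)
Yes, this is an identity.

Claim: cos(π/2 - x) = sin(x).
Reasoning: Use cos(u - v) = cos(u)cos(v) + sin(u)sin(v) with u = π/2, v = x: cos(π/2)cos(x) + sin(π/2)sin(x) = 0·cos(x) + 1·sin(x) = sin(x).
So the two sides agree for every real x for which both sides are defined.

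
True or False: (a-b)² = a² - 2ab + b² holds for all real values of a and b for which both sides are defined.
Claim: (a-b)² = a² - 2ab + b².
Reasoning: Expand: (a-b)² = (a-b)(a-b) = a·a - a·b - b·a + b·b = a² - 2ab + b².
So the two sides agree for all real values of a and b for which both sides are defined.

Conclusion: True.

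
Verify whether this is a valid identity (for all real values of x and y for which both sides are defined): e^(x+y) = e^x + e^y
Claim: e^(x+y) = e^x + e^y.
Test a specific point where both sides are defined: x = 3, y = 4.
LHS = e^(x+y) ≈ 1096.6332
RHS = e^x + e^y ≈ 74.6837
Since 1096.6332 ≠ 74.6837, the equation fails at this point, so it cannot hold for all real values of x and y for which both sides are defined.
The correct rule is e^(x+y) = e^x · e^y (a product, not a sum).

Conclusion: No, this is NOT an identity.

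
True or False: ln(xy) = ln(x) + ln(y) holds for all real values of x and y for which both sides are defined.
Claim: ln(xy) = ln(x) + ln(y).
Reasoning: Both sides are simultaneously defined only when x, y > 0. Write x = e^p, y = e^q (p = ln x, q = ln y). Then xy = e^p · e^q = e^(p+q), so ln(xy) = p + q = ln(x) + ln(y).
So the two sides agree for all real values of x and y for which both sides are defined.

Conclusion: True.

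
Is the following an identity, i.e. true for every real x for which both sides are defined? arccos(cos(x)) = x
No, this is NOT an identity.

Claim: arccos(cos(x)) = x.
Test a specific point where both sides are defined: x = -π/2.
LHS = arccos(cos(x)) ≈ 1.5708
RHS = x ≈ -1.5708
Since 1.5708 ≠ -1.5708, the equation fails at this point, so it cannot hold for every real x for which both sides are defined.
arccos only returns values in [0, π], so arccos(cos(x)) = x holds only for x in that interval, not for all real x.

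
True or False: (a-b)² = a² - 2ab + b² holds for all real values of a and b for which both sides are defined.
Claim: (a-b)² = a² - 2ab + b².
Reasoning: Expand: (a-b)² = (a-b)(a-b) = a·a - a·b - b·a + b·b = a² - 2ab + b².
So the two sides agree for all real values of a and b for which both sides are defined.

Conclusion: True.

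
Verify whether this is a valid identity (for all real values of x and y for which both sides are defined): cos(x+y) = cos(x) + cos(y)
Claim: cos(x+y) = cos(x) + cos(y).
Test a specific point where both sides are defined: x = -π/4, y = -π/6.
LHS = cos(x+y) ≈ 0.2588
RHS = cos(x) + cos(y) ≈ 1.5731
Since 0.2588 ≠ 1.5731, the equation fails at this point, so it cannot hold for all real values of x and y for which both sides are defined.
The correct expansion is cos(x+y) = cos(x)cos(y) - sin(x)sin(y); cosine is not additive.

Conclusion: No, this is NOT an identity.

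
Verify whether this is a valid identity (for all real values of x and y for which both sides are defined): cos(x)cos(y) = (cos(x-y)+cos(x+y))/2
Claim: cos(x)cos(y) = (cos(x-y)+cos(x+y))/2.
Reasoning: cos(x-y) = cos(x)cos(y) + sin(x)sin(y) and cos(x+y) = cos(x)cos(y) - sin(x)sin(y). Adding, cos(x-y) + cos(x+y) = 2cos(x)cos(y); divide by 2.
So the two sides agree for all real values of x and y for which both sides are defined.

Conclusion: Yes, this is an identity.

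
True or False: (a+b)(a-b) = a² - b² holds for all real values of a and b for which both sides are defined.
Claim: (a+b)(a-b) = a² - b².
Reasoning: Expand: (a+b)(a-b) = a² - ab + ba - b² = a² - b² (the cross terms cancel).
So the two sides agree for all real values of a and b for which both sides are defined.

Conclusion: True.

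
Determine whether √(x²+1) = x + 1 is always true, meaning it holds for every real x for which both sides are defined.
No, this is NOT an identity.

Claim: √(x²+1) = x + 1.
Test a specific point where both sides are defined: x = -3.
LHS = √(x²+1) ≈ 3.1623
RHS = x + 1 ≈ -2.0000
Since 3.1623 ≠ -2.0000, the equation fails at this point, so it cannot hold for every real x for which both sides are defined.
(x+1)² = x² + 2x + 1 ≠ x² + 1 unless x = 0.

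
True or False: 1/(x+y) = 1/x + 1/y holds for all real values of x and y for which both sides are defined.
False.

Claim: 1/(x+y) = 1/x + 1/y.
Test a specific point where both sides are defined: x = 3, y = -2.
LHS = 1/(x+y) ≈ 1.0000
RHS = 1/x + 1/y ≈ -0.1667
Since 1.0000 ≠ -0.1667, the equation fails at this point, so it cannot hold for all real values of x and y for which both sides are defined.
1/x + 1/y = (x+y)/(xy), which is not 1/(x+y).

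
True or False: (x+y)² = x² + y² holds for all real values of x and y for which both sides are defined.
False.

Claim: (x+y)² = x² + y².
Test a specific point where both sides are defined: x = 1/2, y = 2.
LHS = (x+y)² ≈ 6.2500
RHS = x² + y² ≈ 4.2500
Since 6.2500 ≠ 4.2500, the equation fails at this point, so it cannot hold for all real values of x and y for which both sides are defined.
The correct expansion is (x+y)² = x² + 2xy + y²; the cross term 2xy is missing.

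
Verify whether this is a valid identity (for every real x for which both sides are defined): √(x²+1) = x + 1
No, this is NOT an identity.

Claim: √(x²+1) = x + 1.
Test a specific point where both sides are defined: x = -3.
LHS = √(x²+1) ≈ 3.1623
RHS = x + 1 ≈ -2.0000
Since 3.1623 ≠ -2.0000, the equation fails at this point, so it cannot hold for every real x for which both sides are defined.
(x+1)² = x² + 2x + 1 ≠ x² + 1 unless x = 0.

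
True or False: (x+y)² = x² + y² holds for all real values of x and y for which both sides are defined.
False.

Claim: (x+y)² = x² + y².
Test a specific point where both sides are defined: x = 2, y = 3/2.
LHS = (x+y)² ≈ 12.2500
RHS = x² + y² ≈ 6.2500
Since 12.2500 ≠ 6.2500, the equation fails at this point, so it cannot hold for all real values of x and y for which both sides are defined.
The correct expansion is (x+y)² = x² + 2xy + y²; the cross term 2xy is missing.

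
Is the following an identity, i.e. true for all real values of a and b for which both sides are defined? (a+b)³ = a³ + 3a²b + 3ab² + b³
Claim: (a+b)³ = a³ + 3a²b + 3ab² + b³.
Reasoning: (a+b)³ = (a+b)(a+b)² = (a+b)(a² + 2ab + b²) = a³ + 2a²b + ab² + a²b + 2ab² + b³ = a³ + 3a²b + 3ab² + b³.
So the two sides agree for all real values of a and b for which both sides are defined.

Conclusion: Yes, this is an identity.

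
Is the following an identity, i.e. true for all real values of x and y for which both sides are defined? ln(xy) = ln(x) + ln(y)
Yes, this is an identity.

Claim: ln(xy) = ln(x) + ln(y).
Reasoning: Both sides are simultaneously defined only when x, y > 0. Write x = e^p, y = e^q (p = ln x, q = ln y). Then xy = e^p · e^q = e^(p+q), so ln(xy) = p + q = ln(x) + ln(y).
So the two sides agree for all real values of x and y for which both sides are defined.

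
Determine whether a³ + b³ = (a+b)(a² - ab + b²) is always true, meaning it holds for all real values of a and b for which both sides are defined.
Claim: a³ + b³ = (a+b)(a² - ab + b²).
Reasoning: Expand the right side: (a+b)(a² - ab + b²) = a³ - a²b + ab² + a²b - ab² + b³ = a³ + b³ (the middle terms cancel in pairs).
So the two sides agree for all real values of a and b for which both sides are defined.

Conclusion: Yes, this is an identity.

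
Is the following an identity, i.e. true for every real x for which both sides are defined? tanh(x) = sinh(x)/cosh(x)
Yes, this is an identity.

Claim: tanh(x) = sinh(x)/cosh(x).
Reasoning: tanh(x) is defined as sinh(x)/cosh(x) = (e^x - e^-x)/(e^x + e^-x); cosh(x) ≥ 1 is never zero, so this holds for every real x.
So the two sides agree for every real x for which both sides are defined.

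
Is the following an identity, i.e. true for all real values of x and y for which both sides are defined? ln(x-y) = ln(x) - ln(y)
Claim: ln(x-y) = ln(x) - ln(y).
Test a specific point where both sides are defined: x = 2, y = 3/2.
LHS = ln(x-y) ≈ -0.6931
RHS = ln(x) - ln(y) ≈ 0.2877
Since -0.6931 ≠ 0.2877, the equation fails at this point, so it cannot hold for all real values of x and y for which both sides are defined.
ln(x) - ln(y) = ln(x/y), not ln(x-y).

Conclusion: No, this is NOT an identity.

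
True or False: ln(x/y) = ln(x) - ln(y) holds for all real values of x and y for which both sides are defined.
Claim: ln(x/y) = ln(x) - ln(y).
Reasoning: Both sides are simultaneously defined only when x, y > 0. Write x = e^p, y = e^q. Then x/y = e^(p-q), so ln(x/y) = p - q = ln(x) - ln(y).
So the two sides agree for all real values of x and y for which both sides are defined.

Conclusion: True.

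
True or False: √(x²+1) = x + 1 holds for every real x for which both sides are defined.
False.

Claim: √(x²+1) = x + 1.
Test a specific point where both sides are defined: x = 3/2.
LHS = √(x²+1) ≈ 1.8028
RHS = x + 1 ≈ 2.5000
Since 1.8028 ≠ 2.5000, the equation fails at this point, so it cannot hold for every real x for which both sides are defined.
(x+1)² = x² + 2x + 1 ≠ x² + 1 unless x = 0.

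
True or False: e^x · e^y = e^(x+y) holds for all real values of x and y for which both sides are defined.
Claim: e^x · e^y = e^(x+y).
Reasoning: This is the law of exponents for a common base: multiplying powers adds exponents. E.g. from the series, (Σ x^j/j!)(Σ y^k/k!) = Σ_m (Σ_{j+k=m} x^j y^k/(j!k!)) = Σ_m (x+y)^m/m! by the binomial theorem.
So the two sides agree for all real values of x and y for which both sides are defined.

Conclusion: True.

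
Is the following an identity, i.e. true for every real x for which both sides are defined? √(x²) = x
No, this is NOT an identity.

Claim: √(x²) = x.
Test a specific point where both sides are defined: x = -3.
LHS = √(x²) ≈ 3.0000
RHS = x ≈ -3.0000
Since 3.0000 ≠ -3.0000, the equation fails at this point, so it cannot hold for every real x for which both sides are defined.
√(x²) = |x|, which differs from x whenever x < 0 (both sides are defined for every real x).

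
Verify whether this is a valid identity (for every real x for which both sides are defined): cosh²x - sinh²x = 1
Yes, this is an identity.

Claim: cosh²x - sinh²x = 1.
Reasoning: With cosh(x) = (e^x + e^-x)/2 and sinh(x) = (e^x - e^-x)/2: cosh²x = (e^(2x) + 2 + e^(-2x))/4 and sinh²x = (e^(2x) - 2 + e^(-2x))/4. Subtracting leaves 4/4 = 1.
So the two sides agree for every real x for which both sides are defined.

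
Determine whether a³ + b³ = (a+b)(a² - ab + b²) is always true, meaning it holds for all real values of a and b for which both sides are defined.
Yes, this is an identity.

Claim: a³ + b³ = (a+b)(a² - ab + b²).
Reasoning: Expand the right side: (a+b)(a² - ab + b²) = a³ - a²b + ab² + a²b - ab² + b³ = a³ + b³ (the middle terms cancel in pairs).
So the two sides agree for all real values of a and b for which both sides are defined.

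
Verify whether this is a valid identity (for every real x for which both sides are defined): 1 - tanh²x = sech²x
Claim: 1 - tanh²x = sech²x.
Reasoning: Divide cosh²x - sinh²x = 1 through by cosh²x (never zero): 1 - tanh²x = 1/cosh²x = sech²x.
So the two sides agree for every real x for which both sides are defined.

Conclusion: Yes, this is an identity.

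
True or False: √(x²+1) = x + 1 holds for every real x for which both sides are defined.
False.

Claim: √(x²+1) = x + 1.
Test a specific point where both sides are defined: x = -1.
LHS = √(x²+1) ≈ 1.4142
RHS = x + 1 ≈ 0.0000
Since 1.4142 ≠ 0.0000, the equation fails at this point, so it cannot hold for every real x for which both sides are defined.
(x+1)² = x² + 2x + 1 ≠ x² + 1 unless x = 0.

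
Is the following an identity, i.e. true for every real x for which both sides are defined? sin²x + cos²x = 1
Yes, this is an identity.

Claim: sin²x + cos²x = 1.
Reasoning: The point (cos x, sin x) lies on the unit circle X² + Y² = 1, so cos²x + sin²x = 1 for every real x.
So the two sides agree for every real x for which both sides are defined.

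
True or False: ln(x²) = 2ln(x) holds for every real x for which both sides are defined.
True.

Claim: ln(x²) = 2ln(x).
Reasoning: The right side requires x > 0. For x > 0, x² = (e^(ln x))² = e^(2ln x), so ln(x²) = 2ln(x). (For x < 0 the right side is undefined, so those values are outside the claim.)
So the two sides agree for every real x for which both sides are defined.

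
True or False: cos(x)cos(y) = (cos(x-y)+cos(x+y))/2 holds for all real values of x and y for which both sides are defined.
True.

Claim: cos(x)cos(y) = (cos(x-y)+cos(x+y))/2.
Reasoning: cos(x-y) = cos(x)cos(y) + sin(x)sin(y) and cos(x+y) = cos(x)cos(y) - sin(x)sin(y). Adding, cos(x-y) + cos(x+y) = 2cos(x)cos(y); divide by 2.
So the two sides agree for all real values of x and y for which both sides are defined.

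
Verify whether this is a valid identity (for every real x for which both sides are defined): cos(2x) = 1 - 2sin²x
Claim: cos(2x) = 1 - 2sin²x.
Reasoning: cos(2x) = cos²x - sin²x. Replace cos²x by 1 - sin²x: (1 - sin²x) - sin²x = 1 - 2sin²x.
So the two sides agree for every real x for which both sides are defined.

Conclusion: Yes, this is an identity.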